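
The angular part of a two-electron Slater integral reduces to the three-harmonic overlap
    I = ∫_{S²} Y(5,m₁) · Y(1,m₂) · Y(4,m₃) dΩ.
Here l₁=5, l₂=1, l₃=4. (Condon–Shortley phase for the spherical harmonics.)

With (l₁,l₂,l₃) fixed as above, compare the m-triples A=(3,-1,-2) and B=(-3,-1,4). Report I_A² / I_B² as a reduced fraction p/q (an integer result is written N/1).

Shared (l₁,l₂,l₃)=(5,1,4): N and (l;000)² cancel in I_A²/I_B².
A: Δ = 2!·8!·0!/11! = 1/495; Racah Σ t=0..0: t=0:+1/2880 = 1/2880; ⇒ 3j(5 1 4; 3 -1 -2)² = 28/495, sgn +1
B: Δ = 2!·8!·0!/11! = 1/495; Racah Σ t=0..0: t=0:+1/80640 = 1/80640; ⇒ 3j(5 1 4; -3 -1 4)² = 1/495, sgn +1
I_A²/I_B² = (28/495)/(1/495) = 28/1

28/1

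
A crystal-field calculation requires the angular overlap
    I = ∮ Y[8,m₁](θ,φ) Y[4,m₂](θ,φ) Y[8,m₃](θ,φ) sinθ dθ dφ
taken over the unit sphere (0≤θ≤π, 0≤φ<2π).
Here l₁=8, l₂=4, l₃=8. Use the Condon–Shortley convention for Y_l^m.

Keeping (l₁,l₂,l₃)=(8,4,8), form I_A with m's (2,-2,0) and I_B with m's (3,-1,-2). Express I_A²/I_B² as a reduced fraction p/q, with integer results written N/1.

189/220

Shared (l₁,l₂,l₃)=(8,4,8): N and (l;000)² cancel in I_A²/I_B².
A: Δ = 4!·12!·4!/21! = 1/185175900; Racah Σ t=0..2: t=0:+1/49766400 t=1:−1/21772800 t=2:+1/92897280 = -1/66355200; ⇒ 3j(8 4 8; 2 -2 0)² = 63/8398, sgn -1
B: Δ = 4!·12!·4!/21! = 1/185175900; Racah Σ t=0..3: t=0:+1/87091200 t=1:−1/23224320 t=2:+1/52254720 t=3:−1/1045094400 = -1/74649600; ⇒ 3j(8 4 8; 3 -1 -2)² = 110/12597, sgn -1
I_A²/I_B² = (63/8398)/(110/12597) = 189/220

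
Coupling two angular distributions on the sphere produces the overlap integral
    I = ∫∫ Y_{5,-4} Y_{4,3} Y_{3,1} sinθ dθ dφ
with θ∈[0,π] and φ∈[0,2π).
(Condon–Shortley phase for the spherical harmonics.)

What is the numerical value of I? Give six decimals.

0.042401

Rules hold: Σm=0, L=12 even, 1≤3≤9.
N = 11·9·7 = 693
Δ = 6!·4!·2!/13! = 1/180180
Racah Σ t=2..4: t=2:+1/576 t=3:−1/144 t=4:+1/576 = -1/288
⇒ 3j(5 4 3; 0 0 0)² = 20/1001, sgn +1
Racah Σ t=5..6: t=5:−1/5760 t=6:+1/4320 = 1/17280
⇒ 3j(5 4 3; -4 3 1)² = 7/4290, sgn +1
4πI² = N·(3j₀)²·(3jₘ)² = 42/1859
I = +1·√(0.0225928/4π) = 0.04240138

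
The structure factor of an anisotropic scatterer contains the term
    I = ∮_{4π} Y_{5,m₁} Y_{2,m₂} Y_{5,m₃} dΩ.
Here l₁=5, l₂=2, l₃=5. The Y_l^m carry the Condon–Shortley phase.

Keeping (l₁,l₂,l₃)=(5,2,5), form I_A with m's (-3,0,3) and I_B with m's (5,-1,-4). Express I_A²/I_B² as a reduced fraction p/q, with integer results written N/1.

Same 5,2,5: normalisation and zero-m 3j drop out of the ratio.
A: Δ: 2! 8! 2! / 13! → 1/38610; sum: t=0:+1/161280 t=1:−1/5040 t=2:+1/5760 = -1/53760; 3j²(5 2 5; -3 0 3) = Δ·Π!·Σ² = 1/4290  (sign -1)
B: Δ: 2! 8! 2! / 13! → 1/38610; sum: t=0:+1/80640 = 1/80640; 3j²(5 2 5; 5 -1 -4) = Δ·Π!·Σ² = 9/286  (sign -1)
I_A²/I_B² = (1/4290)/(9/286) = 1/135

1/135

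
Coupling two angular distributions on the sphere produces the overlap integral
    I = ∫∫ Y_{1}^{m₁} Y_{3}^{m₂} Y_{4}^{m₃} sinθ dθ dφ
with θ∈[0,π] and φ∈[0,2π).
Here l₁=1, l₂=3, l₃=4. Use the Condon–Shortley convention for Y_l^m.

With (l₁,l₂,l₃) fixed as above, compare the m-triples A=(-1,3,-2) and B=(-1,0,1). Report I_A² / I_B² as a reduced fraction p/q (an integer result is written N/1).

l's match ⇒ only the (l;m) 3-j factors differ between A and B.
A: triangle coeff Δ(1,3,4) = 1/252; Σ_t [0,0]: t=0:+1/1440 = 1/1440; (3j)²=1/252 [(1 3 4; -1 3 -2)], sign=+1
B: triangle coeff Δ(1,3,4) = 1/252; Σ_t [0,0]: t=0:+1/72 = 1/72; (3j)²=5/126 [(1 3 4; -1 0 1)], sign=-1
I_A²/I_B² = (1/252)/(5/126) = 1/10

1/10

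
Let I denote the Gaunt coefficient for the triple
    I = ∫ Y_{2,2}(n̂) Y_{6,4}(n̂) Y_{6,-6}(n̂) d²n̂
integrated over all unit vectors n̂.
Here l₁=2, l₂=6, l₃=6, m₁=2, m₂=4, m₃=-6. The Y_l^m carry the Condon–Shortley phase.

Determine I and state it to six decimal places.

m-sum 0 ✓  L=14 even ✓  4≤6≤8 ✓
Π(2lᵢ+1) = 5×13×13 = 845
triangle coeff Δ(2,6,6) = 1/90090
Σ_t [0,2]: t=0:+1/69120 t=1:−1/14400 t=2:+1/69120 = -7/172800
(3j)²=14/715 [(2 6 6; 0 0 0)], sign=-1
Σ_t [0,0]: t=0:+1/14515200 = 1/14515200
(3j)²=2/455 [(2 6 6; 2 4 -6)], sign=+1
⇒ 4πI² = 4/55
I = (-1)√(4/55/(4π)) = -0.07607531

-0.076075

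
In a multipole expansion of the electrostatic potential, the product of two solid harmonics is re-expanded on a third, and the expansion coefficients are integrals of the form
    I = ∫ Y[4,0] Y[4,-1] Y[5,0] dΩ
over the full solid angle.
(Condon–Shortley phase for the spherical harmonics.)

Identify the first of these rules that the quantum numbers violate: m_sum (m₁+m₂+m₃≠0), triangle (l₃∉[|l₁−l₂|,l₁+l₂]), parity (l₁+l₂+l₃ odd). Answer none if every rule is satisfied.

azimuthal sum: 0 − 1 + 0 = -1  ✗
0 ≤ 5 ≤ 8 (triangle on l)
L = 4 + 4 + 5 = 13 (odd)

m_sum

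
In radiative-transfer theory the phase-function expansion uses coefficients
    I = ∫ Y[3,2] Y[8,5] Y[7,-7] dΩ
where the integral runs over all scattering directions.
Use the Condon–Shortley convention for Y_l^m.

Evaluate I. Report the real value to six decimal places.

0.061743

m-sum 0 ✓  L=18 even ✓  5≤7≤11 ✓
Π(2lᵢ+1) = 7×17×15 = 1785
triangle coeff Δ(3,8,7) = 1/5290740
Σ_t [1,3]: t=1:−1/7257600 t=2:+1/2073600 t=3:−1/7257600 = 1/4838400
(3j)²=252/20995 [(3 8 7; 0 0 0)], sign=-1
Σ_t [1,1]: t=1:−1/5748019200 = -1/5748019200
(3j)²=13/5814 [(3 8 7; 2 5 -7)], sign=-1
⇒ 4πI² = 294/6137
I = (+1)√(294/6137/(4π)) = 0.06174342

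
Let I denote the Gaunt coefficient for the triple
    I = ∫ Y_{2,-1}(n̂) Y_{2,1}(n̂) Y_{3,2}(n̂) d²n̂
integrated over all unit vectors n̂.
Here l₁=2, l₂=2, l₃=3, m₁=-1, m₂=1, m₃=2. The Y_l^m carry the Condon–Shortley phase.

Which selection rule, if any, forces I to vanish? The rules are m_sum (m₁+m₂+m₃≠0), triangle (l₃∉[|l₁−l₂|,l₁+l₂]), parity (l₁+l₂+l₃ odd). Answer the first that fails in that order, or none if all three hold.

m_sum

m₁+m₂+m₃ = -1 + 1 + 2 = 2  ✗
triangle: |2−2|=0 ≤ l₃=3 ≤ 2+2=4
parity: l₁+l₂+l₃ = 7 is odd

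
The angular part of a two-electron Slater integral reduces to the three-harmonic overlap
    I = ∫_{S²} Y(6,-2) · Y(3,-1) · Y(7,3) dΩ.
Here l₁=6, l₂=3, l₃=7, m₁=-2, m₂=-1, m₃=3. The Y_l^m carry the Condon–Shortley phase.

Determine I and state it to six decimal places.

-0.150285

m-sum 0 ✓  L=16 even ✓  3≤7≤9 ✓
Π(2lᵢ+1) = 13×7×15 = 1365
triangle coeff Δ(6,3,7) = 1/2042040
Σ_t [0,2]: t=0:+1/207360 t=1:−1/57600 t=2:+1/207360 = -1/129600
(3j)²=168/12155 [(6 3 7; 0 0 0)], sign=+1
Σ_t [0,2]: t=0:+1/645120 t=1:−1/181440 t=2:+1/829440 = -1/362880
(3j)²=256/17017 [(6 3 7; -2 -1 3)], sign=-1
⇒ 4πI² = 129024/454597
I = (-1)√(129024/454597/(4π)) = -0.15028548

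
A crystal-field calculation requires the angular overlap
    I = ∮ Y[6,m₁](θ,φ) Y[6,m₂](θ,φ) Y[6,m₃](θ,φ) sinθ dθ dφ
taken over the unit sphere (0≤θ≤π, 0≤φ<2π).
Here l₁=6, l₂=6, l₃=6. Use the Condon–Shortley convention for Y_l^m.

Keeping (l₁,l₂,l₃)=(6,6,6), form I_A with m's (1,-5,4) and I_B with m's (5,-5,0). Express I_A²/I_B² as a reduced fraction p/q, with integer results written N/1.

189/275

l's match ⇒ only the (l;m) 3-j factors differ between A and B.
A: triangle coeff Δ(6,6,6) = 1/325909584; Σ_t [0,1]: t=0:+1/10368000 t=1:−1/4147200 = -1/6912000; (3j)²=189/16796 [(6 6 6; 1 -5 4)], sign=-1
B: triangle coeff Δ(6,6,6) = 1/325909584; Σ_t [0,1]: t=0:+1/10368000 t=1:−1/62208000 = 1/12441600; (3j)²=275/16796 [(6 6 6; 5 -5 0)], sign=+1
I_A²/I_B² = (189/16796)/(275/16796) = 189/275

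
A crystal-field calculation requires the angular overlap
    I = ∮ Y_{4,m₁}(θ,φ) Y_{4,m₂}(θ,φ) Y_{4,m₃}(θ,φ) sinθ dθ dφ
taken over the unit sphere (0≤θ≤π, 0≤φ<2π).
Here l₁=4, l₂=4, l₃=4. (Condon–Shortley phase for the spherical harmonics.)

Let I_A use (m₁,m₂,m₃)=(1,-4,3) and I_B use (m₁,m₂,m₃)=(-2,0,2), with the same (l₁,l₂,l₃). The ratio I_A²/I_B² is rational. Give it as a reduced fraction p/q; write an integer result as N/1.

490/121

Same 4,4,4: normalisation and zero-m 3j drop out of the ratio.
A: Δ: 4! 4! 4! / 13! → 1/450450; sum: t=0:+1/3456 = 1/3456; 3j²(4 4 4; 1 -4 3) = Δ·Π!·Σ² = 35/1287  (sign -1)
B: Δ: 4! 4! 4! / 13! → 1/450450; sum: t=2:+1/384 t=3:−1/216 t=4:+1/2304 = -11/6912; 3j²(4 4 4; -2 0 2) = Δ·Π!·Σ² = 11/1638  (sign -1)
I_A²/I_B² = (35/1287)/(11/1638) = 490/121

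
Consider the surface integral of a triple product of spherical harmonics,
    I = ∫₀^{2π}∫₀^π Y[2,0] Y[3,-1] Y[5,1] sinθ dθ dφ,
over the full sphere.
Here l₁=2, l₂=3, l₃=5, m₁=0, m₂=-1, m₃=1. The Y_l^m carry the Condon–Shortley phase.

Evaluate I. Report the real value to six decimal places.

-0.227318

m-sum 0 ✓  L=10 even ✓  1≤5≤5 ✓
Π(2lᵢ+1) = 5×7×11 = 385
triangle coeff Δ(2,3,5) = 1/2310
Σ_t [0,0]: t=0:+1/144 = 1/144
(3j)²=10/231 [(2 3 5; 0 0 0)], sign=-1
Σ_t [0,0]: t=0:+1/192 = 1/192
(3j)²=3/77 [(2 3 5; 0 -1 1)], sign=+1
⇒ 4πI² = 50/77
I = (-1)√(50/77/(4π)) = -0.22731846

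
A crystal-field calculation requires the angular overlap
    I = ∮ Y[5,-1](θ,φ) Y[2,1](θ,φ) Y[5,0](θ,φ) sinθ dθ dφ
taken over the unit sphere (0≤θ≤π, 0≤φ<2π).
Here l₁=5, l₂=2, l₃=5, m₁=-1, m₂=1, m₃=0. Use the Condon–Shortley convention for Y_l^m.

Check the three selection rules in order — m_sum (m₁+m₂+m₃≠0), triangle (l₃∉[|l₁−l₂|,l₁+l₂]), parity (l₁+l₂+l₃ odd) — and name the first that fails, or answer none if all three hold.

Σmᵢ = 0  ✓
l₃∈[|l₁−l₂|,l₁+l₂]=[3,7], have l₃=5  ✓
Σlᵢ = 12 ⇒ even  ✓

none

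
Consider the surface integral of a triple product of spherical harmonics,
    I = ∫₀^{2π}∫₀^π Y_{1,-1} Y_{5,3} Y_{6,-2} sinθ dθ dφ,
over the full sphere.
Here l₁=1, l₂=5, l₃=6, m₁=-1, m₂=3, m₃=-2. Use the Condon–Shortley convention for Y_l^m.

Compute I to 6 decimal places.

Checks pass: Σm=0; 12 even; l₃=6∈[4,6].
(2·1+1)(2·5+1)(2·6+1) = 429
Δ: 0! 2! 10! / 13! → 1/858
sum: t=0:+1/14400 = 1/14400
3j²(1 5 6; 0 0 0) = Δ·Π!·Σ² = 6/143  (sign +1)
sum: t=0:+1/161280 = 1/161280
3j²(1 5 6; -1 3 -2) = Δ·Π!·Σ² = 1/143  (sign +1)
combine: 4πI² = 429·6/143·1/143 = 18/143
take √, sign +1: I = 0.10008369

0.100084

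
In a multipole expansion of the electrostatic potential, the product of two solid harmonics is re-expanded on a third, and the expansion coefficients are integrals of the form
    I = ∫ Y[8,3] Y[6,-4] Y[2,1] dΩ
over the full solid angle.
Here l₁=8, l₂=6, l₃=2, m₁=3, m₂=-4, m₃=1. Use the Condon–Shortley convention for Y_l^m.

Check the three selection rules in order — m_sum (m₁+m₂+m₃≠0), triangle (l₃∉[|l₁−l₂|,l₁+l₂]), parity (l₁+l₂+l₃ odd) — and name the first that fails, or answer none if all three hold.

Σmᵢ = 0  ✓
l₃∈[|l₁−l₂|,l₁+l₂]=[2,14], have l₃=2  ✓
Σlᵢ = 16 ⇒ even  ✓

none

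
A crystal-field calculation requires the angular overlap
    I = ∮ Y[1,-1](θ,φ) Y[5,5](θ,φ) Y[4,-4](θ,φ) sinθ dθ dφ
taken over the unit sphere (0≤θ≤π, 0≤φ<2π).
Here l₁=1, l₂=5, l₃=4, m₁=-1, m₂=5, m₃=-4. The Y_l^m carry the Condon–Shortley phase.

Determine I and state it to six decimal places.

-0.329416

Rules hold: Σm=0, L=10 even, 4≤4≤6.
N = 3·11·9 = 297
Δ = 2!·0!·8!/11! = 1/495
Racah Σ t=1..1: t=1:−1/576 = -1/576
⇒ 3j(1 5 4; 0 0 0)² = 5/99, sgn -1
Racah Σ t=2..2: t=2:+1/80640 = 1/80640
⇒ 3j(1 5 4; -1 5 -4)² = 1/11, sgn +1
4πI² = N·(3j₀)²·(3jₘ)² = 15/11
I = -1·√(1.36364/4π) = -0.32941575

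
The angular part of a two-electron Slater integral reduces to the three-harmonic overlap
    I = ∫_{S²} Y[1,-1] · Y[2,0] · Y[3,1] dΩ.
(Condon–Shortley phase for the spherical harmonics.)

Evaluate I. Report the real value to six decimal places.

-0.202301

Checks pass: Σm=0; 6 even; l₃=3∈[1,3].
(2·1+1)(2·2+1)(2·3+1) = 105
Δ: 0! 2! 4! / 7! → 1/105
sum: t=0:+1/4 = 1/4
3j²(1 2 3; 0 0 0) = Δ·Π!·Σ² = 3/35  (sign -1)
sum: t=0:+1/8 = 1/8
3j²(1 2 3; -1 0 1) = Δ·Π!·Σ² = 2/35  (sign +1)
combine: 4πI² = 105·3/35·2/35 = 18/35
take √, sign -1: I = -0.20230066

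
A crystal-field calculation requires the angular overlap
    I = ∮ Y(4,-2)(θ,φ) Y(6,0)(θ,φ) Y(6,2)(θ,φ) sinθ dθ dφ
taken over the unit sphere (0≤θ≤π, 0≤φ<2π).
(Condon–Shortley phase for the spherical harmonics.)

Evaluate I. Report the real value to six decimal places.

Rules hold: Σm=0, L=16 even, 2≤6≤10.
N = 9·13·13 = 1521
Δ = 4!·4!·8!/17! = 1/15315300
Racah Σ t=0..4: t=0:+1/829440 t=1:−1/25920 t=2:+1/9216 t=3:−1/25920 t=4:+1/829440 = 7/207360
⇒ 3j(4 6 6; 0 0 0)² = 28/2431, sgn +1
Racah Σ t=2..4: t=2:+1/55296 t=3:−1/25920 t=4:+1/138240 = -11/829440
⇒ 3j(4 6 6; -2 0 2)² = 11/1326, sgn -1
4πI² = N·(3j₀)²·(3jₘ)² = 42/289
I = -1·√(0.145329/4π) = -0.10754019

-0.107540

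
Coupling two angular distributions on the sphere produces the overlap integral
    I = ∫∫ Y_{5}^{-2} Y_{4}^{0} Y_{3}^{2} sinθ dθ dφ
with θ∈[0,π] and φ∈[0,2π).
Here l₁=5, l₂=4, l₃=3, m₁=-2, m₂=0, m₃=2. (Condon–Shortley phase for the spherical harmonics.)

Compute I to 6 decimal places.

m-sum 0 ✓  L=12 even ✓  1≤3≤9 ✓
Π(2lᵢ+1) = 11×9×7 = 693
triangle coeff Δ(5,4,3) = 1/180180
Σ_t [2,4]: t=2:+1/576 t=3:−1/144 t=4:+1/576 = -1/288
(3j)²=20/1001 [(5 4 3; 0 0 0)], sign=+1
Σ_t [3,4]: t=3:−1/864 t=4:+1/576 = 1/1728
(3j)²=5/1287 [(5 4 3; -2 0 2)], sign=-1
⇒ 4πI² = 100/1859
I = (-1)√(100/1859/(4π)) = -0.06542675

-0.065427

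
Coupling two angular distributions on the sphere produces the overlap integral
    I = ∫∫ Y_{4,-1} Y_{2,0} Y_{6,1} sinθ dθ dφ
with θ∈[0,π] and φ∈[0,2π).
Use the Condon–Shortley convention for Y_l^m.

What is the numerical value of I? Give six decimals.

-0.230476

Rules hold: Σm=0, L=12 even, 2≤6≤6.
N = 9·5·13 = 585
Δ = 0!·8!·4!/13! = 1/6435
Racah Σ t=0..0: t=0:+1/2304 = 1/2304
⇒ 3j(4 2 6; 0 0 0)² = 5/143, sgn +1
Racah Σ t=0..0: t=0:+1/2880 = 1/2880
⇒ 3j(4 2 6; -1 0 1)² = 14/429, sgn -1
4πI² = N·(3j₀)²·(3jₘ)² = 1050/1573
I = -1·√(0.667514/4π) = -0.23047581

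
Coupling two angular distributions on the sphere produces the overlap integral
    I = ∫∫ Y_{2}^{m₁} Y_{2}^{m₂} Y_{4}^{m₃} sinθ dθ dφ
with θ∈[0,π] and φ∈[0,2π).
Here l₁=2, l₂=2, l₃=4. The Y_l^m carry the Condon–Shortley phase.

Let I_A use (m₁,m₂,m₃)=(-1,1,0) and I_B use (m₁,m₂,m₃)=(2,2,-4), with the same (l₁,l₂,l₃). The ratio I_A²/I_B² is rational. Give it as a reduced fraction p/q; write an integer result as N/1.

8/35

Same 2,2,4: normalisation and zero-m 3j drop out of the ratio.
A: Δ: 0! 4! 4! / 9! → 1/630; sum: t=0:+1/36 = 1/36; 3j²(2 2 4; -1 1 0) = Δ·Π!·Σ² = 8/315  (sign +1)
B: Δ: 0! 4! 4! / 9! → 1/630; sum: t=0:+1/576 = 1/576; 3j²(2 2 4; 2 2 -4) = Δ·Π!·Σ² = 1/9  (sign +1)
I_A²/I_B² = (8/315)/(1/9) = 8/35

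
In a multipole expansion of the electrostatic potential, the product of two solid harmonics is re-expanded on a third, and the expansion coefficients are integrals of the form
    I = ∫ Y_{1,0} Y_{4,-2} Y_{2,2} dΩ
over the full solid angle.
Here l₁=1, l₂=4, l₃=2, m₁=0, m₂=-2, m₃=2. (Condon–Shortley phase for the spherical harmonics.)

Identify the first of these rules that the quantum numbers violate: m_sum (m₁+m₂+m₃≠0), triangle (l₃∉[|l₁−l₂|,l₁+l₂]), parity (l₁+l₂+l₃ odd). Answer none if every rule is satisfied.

m₁+m₂+m₃ = 0 − 2 + 2 = 0  ✓
triangle: |1−4|=3 ≤ l₃=2 ≤ 1+4=5  ✗
parity: l₁+l₂+l₃ = 7 is odd

triangle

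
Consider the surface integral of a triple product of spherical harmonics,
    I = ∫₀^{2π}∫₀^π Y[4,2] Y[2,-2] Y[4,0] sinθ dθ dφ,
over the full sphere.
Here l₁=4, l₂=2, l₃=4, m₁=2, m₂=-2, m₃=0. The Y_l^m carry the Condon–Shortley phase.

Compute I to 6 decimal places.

-0.190365

Checks pass: Σm=0; 10 even; l₃=4∈[2,6].
(2·4+1)(2·2+1)(2·4+1) = 405
Δ: 2! 6! 2! / 11! → 1/13860
sum: t=0:+1/192 t=1:−1/36 t=2:+1/192 = -5/288
3j²(4 2 4; 0 0 0) = Δ·Π!·Σ² = 20/693  (sign -1)
sum: t=0:+1/192 = 1/192
3j²(4 2 4; 2 -2 0) = Δ·Π!·Σ² = 3/77  (sign +1)
combine: 4πI² = 405·20/693·3/77 = 2700/5929
take √, sign -1: I = -0.19036462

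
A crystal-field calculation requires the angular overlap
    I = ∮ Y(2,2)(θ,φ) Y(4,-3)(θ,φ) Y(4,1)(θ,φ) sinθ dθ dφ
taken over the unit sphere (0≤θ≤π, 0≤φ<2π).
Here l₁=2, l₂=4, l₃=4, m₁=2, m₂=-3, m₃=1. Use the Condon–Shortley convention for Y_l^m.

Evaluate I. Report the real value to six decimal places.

Checks pass: Σm=0; 10 even; l₃=4∈[2,6].
(2·2+1)(2·4+1)(2·4+1) = 405
Δ: 2! 2! 6! / 11! → 1/13860
sum: t=0:+1/192 t=1:−1/36 t=2:+1/192 = -5/288
3j²(2 4 4; 0 0 0) = Δ·Π!·Σ² = 20/693  (sign -1)
sum: t=0:+1/480 = 1/480
3j²(2 4 4; 2 -3 1) = Δ·Π!·Σ² = 3/110  (sign -1)
combine: 4πI² = 405·20/693·3/110 = 270/847
take √, sign +1: I = 0.15927046

0.159270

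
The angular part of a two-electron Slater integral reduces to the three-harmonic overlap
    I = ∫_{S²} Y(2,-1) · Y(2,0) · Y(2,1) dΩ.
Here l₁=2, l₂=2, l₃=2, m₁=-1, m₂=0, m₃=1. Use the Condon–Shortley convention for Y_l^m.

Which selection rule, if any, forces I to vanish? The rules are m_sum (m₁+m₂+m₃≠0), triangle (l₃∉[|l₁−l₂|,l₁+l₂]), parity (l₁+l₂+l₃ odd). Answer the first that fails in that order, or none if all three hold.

none

Σmᵢ = 0  ✓
l₃∈[|l₁−l₂|,l₁+l₂]=[0,4], have l₃=2  ✓
Σlᵢ = 6 ⇒ even  ✓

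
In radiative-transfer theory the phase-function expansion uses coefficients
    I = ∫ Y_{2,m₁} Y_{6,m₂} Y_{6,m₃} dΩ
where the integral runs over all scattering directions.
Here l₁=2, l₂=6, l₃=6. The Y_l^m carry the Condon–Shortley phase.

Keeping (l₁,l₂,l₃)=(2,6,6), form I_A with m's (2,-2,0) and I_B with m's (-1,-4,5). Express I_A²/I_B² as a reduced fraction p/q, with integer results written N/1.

Shared (l₁,l₂,l₃)=(2,6,6): N and (l;000)² cancel in I_A²/I_B².
A: Δ = 2!·2!·10!/15! = 1/90090; Racah Σ t=0..0: t=0:+1/69120 = 1/69120; ⇒ 3j(2 6 6; 2 -2 0)² = 4/143, sgn +1
B: Δ = 2!·2!·10!/15! = 1/90090; Racah Σ t=1..2: t=1:−1/725760 t=2:+1/7257600 = -1/806400; ⇒ 3j(2 6 6; -1 -4 5)² = 27/910, sgn +1
I_A²/I_B² = (4/143)/(27/910) = 280/297

280/297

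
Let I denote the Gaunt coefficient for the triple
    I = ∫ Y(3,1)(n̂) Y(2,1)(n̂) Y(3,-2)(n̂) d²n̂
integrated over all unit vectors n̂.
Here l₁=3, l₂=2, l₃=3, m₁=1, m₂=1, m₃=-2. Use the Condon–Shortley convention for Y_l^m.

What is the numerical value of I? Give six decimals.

0.162868

Rules hold: Σm=0, L=8 even, 1≤3≤5.
N = 7·5·7 = 245
Δ = 2!·4!·2!/9! = 1/3780
Racah Σ t=0..2: t=0:+1/24 t=1:−1/4 t=2:+1/24 = -1/6
⇒ 3j(3 2 3; 0 0 0)² = 4/105, sgn +1
Racah Σ t=1..2: t=1:−1/12 t=2:+1/48 = -1/16
⇒ 3j(3 2 3; 1 1 -2)² = 1/28, sgn +1
4πI² = N·(3j₀)²·(3jₘ)² = 1/3
I = +1·√(0.333333/4π) = 0.16286750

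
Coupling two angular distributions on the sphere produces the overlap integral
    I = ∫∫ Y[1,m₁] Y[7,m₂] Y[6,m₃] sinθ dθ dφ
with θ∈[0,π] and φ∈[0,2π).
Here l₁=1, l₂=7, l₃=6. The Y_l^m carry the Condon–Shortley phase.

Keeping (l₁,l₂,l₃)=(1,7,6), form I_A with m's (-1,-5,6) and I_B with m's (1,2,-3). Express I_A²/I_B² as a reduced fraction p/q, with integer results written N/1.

l's match ⇒ only the (l;m) 3-j factors differ between A and B.
A: triangle coeff Δ(1,7,6) = 1/1365; Σ_t [2,2]: t=2:+1/958003200 = 1/958003200; (3j)²=1/1365 [(1 7 6; -1 -5 6)], sign=+1
B: triangle coeff Δ(1,7,6) = 1/1365; Σ_t [0,0]: t=0:+1/4354560 = 1/4354560; (3j)²=2/273 [(1 7 6; 1 2 -3)], sign=-1
I_A²/I_B² = (1/1365)/(2/273) = 1/10

1/10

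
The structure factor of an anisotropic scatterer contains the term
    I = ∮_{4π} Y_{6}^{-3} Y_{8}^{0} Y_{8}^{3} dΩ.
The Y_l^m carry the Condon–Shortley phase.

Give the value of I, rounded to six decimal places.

m-sum 0 ✓  L=22 even ✓  2≤8≤14 ✓
Π(2lᵢ+1) = 13×17×17 = 3757
triangle coeff Δ(6,8,8) = 1/13742520792
Σ_t [0,6]: t=0:+1/41803776000 t=1:−1/435456000 t=2:+1/39813120 t=3:−1/18662400 t=4:+1/39813120 t=5:−1/435456000 t=6:+1/41803776000 = -11/1393459200
(3j)²=600/96577 [(6 8 8; 0 0 0)], sign=-1
Σ_t [3,6]: t=3:−1/373248000 t=4:+1/99532800 t=5:−1/174182400 t=6:+1/2090188800 = 11/5225472000
(3j)²=528/96577 [(6 8 8; -3 0 3)], sign=-1
⇒ 4πI² = 316800/2482597
I = (+1)√(316800/2482597/(4π)) = 0.10077076

0.100771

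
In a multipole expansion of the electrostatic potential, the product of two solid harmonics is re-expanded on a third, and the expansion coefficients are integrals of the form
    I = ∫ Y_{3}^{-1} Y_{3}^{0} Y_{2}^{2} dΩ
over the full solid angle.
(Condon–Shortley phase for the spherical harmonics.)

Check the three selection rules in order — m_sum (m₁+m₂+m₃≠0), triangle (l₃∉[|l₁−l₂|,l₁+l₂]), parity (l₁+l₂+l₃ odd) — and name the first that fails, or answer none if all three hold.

m₁+m₂+m₃ = -1 + 0 + 2 = 1  ✗
triangle: |3−3|=0 ≤ l₃=2 ≤ 3+3=6
parity: l₁+l₂+l₃ = 8 is even

m_sum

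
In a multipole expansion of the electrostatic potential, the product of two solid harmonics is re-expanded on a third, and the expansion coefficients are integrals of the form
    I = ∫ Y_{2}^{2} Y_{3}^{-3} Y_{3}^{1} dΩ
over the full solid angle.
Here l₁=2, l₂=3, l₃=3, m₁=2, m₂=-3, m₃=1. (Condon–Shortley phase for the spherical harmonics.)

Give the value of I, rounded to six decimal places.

0.132981

Checks pass: Σm=0; 8 even; l₃=3∈[1,5].
(2·2+1)(2·3+1)(2·3+1) = 245
Δ: 2! 2! 4! / 9! → 1/3780
sum: t=0:+1/24 t=1:−1/4 t=2:+1/24 = -1/6
3j²(2 3 3; 0 0 0) = Δ·Π!·Σ² = 4/105  (sign +1)
sum: t=0:+1/96 = 1/96
3j²(2 3 3; 2 -3 1) = Δ·Π!·Σ² = 1/42  (sign +1)
combine: 4πI² = 245·4/105·1/42 = 2/9
take √, sign +1: I = 0.13298076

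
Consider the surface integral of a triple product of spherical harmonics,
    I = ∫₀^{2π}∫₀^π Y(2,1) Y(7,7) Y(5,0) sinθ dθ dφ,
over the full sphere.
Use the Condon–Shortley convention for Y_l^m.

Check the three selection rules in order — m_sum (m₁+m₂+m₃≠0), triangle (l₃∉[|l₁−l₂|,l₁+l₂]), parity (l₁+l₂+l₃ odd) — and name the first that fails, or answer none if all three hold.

m_sum

m₁+m₂+m₃ = 1 + 7 + 0 = 8  ✗
triangle: |2−7|=5 ≤ l₃=5 ≤ 2+7=9
parity: l₁+l₂+l₃ = 14 is even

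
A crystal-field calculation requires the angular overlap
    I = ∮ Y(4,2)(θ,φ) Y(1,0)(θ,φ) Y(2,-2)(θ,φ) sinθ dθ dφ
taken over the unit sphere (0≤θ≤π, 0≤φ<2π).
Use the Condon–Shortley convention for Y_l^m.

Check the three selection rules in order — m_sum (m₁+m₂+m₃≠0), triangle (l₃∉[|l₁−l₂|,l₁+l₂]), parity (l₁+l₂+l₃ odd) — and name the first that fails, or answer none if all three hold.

Σmᵢ = 0  ✓
l₃∈[|l₁−l₂|,l₁+l₂]=[3,5], have l₃=2  ✗
Σlᵢ = 7 ⇒ odd

triangle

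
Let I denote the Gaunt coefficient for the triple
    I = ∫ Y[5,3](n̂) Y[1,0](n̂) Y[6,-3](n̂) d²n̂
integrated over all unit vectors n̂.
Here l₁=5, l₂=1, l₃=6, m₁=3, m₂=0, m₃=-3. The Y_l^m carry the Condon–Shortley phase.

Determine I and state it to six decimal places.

Rules hold: Σm=0, L=12 even, 4≤6≤6.
N = 11·3·13 = 429
Δ = 0!·10!·2!/13! = 1/858
Racah Σ t=0..0: t=0:+1/14400 = 1/14400
⇒ 3j(5 1 6; 0 0 0)² = 6/143, sgn +1
Racah Σ t=0..0: t=0:+1/80640 = 1/80640
⇒ 3j(5 1 6; 3 0 -3)² = 9/286, sgn -1
4πI² = N·(3j₀)²·(3jₘ)² = 81/143
I = -1·√(0.566434/4π) = -0.21230956

-0.212310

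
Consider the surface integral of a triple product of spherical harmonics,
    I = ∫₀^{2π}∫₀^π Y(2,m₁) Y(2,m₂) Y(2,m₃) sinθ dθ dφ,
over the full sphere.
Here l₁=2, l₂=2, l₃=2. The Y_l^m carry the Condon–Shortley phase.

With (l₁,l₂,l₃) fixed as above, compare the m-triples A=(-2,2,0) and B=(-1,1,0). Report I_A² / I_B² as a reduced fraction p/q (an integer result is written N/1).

Shared (l₁,l₂,l₃)=(2,2,2): N and (l;000)² cancel in I_A²/I_B².
A: Δ = 2!·2!·2!/7! = 1/630; Racah Σ t=2..2: t=2:+1/8 = 1/8; ⇒ 3j(2 2 2; -2 2 0)² = 2/35, sgn +1
B: Δ = 2!·2!·2!/7! = 1/630; Racah Σ t=1..2: t=1:−1/4 t=2:+1/2 = 1/4; ⇒ 3j(2 2 2; -1 1 0)² = 1/70, sgn +1
I_A²/I_B² = (2/35)/(1/70) = 4/1

4/1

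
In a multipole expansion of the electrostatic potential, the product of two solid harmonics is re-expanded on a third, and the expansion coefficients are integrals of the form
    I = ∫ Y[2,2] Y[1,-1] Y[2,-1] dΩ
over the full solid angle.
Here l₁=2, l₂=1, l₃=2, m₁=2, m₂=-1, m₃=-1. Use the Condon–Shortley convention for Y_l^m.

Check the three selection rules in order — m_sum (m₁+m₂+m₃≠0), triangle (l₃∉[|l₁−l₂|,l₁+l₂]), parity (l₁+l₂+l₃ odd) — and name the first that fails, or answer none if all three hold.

parity

m₁+m₂+m₃ = 2 − 1 − 1 = 0  ✓
triangle: |2−1|=1 ≤ l₃=2 ≤ 2+1=3  ✓
parity: l₁+l₂+l₃ = 5 is odd  ✗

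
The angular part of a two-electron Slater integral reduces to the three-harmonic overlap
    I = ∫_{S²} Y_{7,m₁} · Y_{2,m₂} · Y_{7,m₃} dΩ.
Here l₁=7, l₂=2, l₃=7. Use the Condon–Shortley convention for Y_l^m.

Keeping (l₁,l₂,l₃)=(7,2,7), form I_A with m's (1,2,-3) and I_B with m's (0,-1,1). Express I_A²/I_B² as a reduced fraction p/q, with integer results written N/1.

l's match ⇒ only the (l;m) 3-j factors differ between A and B.
A: triangle coeff Δ(7,2,7) = 1/185640; Σ_t [2,2]: t=2:+1/3870720 = 1/3870720; (3j)²=135/6188 [(7 2 7; 1 2 -3)], sign=+1
B: triangle coeff Δ(7,2,7) = 1/185640; Σ_t [0,1]: t=0:+1/1209600 t=1:−1/1036800 = -1/7257600; (3j)²=1/2210 [(7 2 7; 0 -1 1)], sign=-1
I_A²/I_B² = (135/6188)/(1/2210) = 675/14

675/14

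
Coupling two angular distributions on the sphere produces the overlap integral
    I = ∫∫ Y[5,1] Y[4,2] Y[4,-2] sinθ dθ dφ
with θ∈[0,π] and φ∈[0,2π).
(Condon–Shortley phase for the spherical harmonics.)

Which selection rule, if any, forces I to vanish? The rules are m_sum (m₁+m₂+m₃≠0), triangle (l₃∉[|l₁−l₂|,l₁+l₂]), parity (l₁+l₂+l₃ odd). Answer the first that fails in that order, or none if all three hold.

m_sum

m₁+m₂+m₃ = 1 + 2 − 2 = 1  ✗
triangle: |5−4|=1 ≤ l₃=4 ≤ 5+4=9
parity: l₁+l₂+l₃ = 13 is odd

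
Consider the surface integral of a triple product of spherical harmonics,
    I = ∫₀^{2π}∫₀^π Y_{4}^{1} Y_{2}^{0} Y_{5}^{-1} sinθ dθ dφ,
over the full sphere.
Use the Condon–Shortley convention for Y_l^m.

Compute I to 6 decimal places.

0.000000

Σlᵢ=11 odd — θ-integrand is odd under cosθ→−cosθ; I=0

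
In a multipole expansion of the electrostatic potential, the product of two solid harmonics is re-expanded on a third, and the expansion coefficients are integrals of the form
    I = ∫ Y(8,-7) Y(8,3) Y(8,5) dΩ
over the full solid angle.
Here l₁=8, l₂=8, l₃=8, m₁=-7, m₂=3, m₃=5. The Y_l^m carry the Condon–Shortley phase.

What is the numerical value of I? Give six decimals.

0.000000

Σmᵢ = 1 ≠ 0, so the φ-integral vanishes; I = 0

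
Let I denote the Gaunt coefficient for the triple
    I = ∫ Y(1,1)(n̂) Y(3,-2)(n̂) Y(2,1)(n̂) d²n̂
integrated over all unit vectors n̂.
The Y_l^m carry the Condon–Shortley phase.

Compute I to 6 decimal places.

Checks pass: Σm=0; 6 even; l₃=2∈[2,4].
(2·1+1)(2·3+1)(2·2+1) = 105
Δ: 2! 0! 4! / 7! → 1/105
sum: t=1:−1/4 = -1/4
3j²(1 3 2; 0 0 0) = Δ·Π!·Σ² = 3/35  (sign -1)
sum: t=0:+1/12 = 1/12
3j²(1 3 2; 1 -2 1) = Δ·Π!·Σ² = 2/21  (sign -1)
combine: 4πI² = 105·3/35·2/21 = 6/7
take √, sign +1: I = 0.26116903

0.261169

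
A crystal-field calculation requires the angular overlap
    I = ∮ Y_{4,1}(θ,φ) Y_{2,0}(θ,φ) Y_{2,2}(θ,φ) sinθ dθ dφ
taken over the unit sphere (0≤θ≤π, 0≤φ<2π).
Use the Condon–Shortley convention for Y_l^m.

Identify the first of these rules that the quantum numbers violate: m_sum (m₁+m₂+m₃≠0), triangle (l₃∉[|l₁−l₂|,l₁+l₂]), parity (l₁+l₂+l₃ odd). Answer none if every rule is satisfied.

m_sum

m₁+m₂+m₃ = 1 + 0 + 2 = 3  ✗
triangle: |4−2|=2 ≤ l₃=2 ≤ 4+2=6
parity: l₁+l₂+l₃ = 8 is even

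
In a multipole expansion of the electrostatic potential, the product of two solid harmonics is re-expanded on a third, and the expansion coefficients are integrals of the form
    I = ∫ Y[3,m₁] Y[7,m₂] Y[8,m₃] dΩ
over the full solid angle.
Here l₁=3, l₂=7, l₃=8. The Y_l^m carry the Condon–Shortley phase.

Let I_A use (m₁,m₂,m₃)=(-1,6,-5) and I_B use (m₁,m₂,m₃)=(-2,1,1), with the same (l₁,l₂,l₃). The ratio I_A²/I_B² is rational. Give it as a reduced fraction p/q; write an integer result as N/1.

Shared (l₁,l₂,l₃)=(3,7,8): N and (l;000)² cancel in I_A²/I_B².
A: Δ = 2!·4!·12!/19! = 1/5290740; Racah Σ t=1..2: t=1:−1/2874009600 t=2:+1/319334400 = 1/359251200; ⇒ 3j(3 7 8; -1 6 -5)² = 1664/101745, sgn -1
B: Δ = 2!·4!·12!/19! = 1/5290740; Racah Σ t=1..2: t=1:−1/14515200 t=2:+1/6220800 = 1/10886400; ⇒ 3j(3 7 8; -2 1 1)² = 128/12597, sgn -1
I_A²/I_B² = (1664/101745)/(128/12597) = 169/105

169/105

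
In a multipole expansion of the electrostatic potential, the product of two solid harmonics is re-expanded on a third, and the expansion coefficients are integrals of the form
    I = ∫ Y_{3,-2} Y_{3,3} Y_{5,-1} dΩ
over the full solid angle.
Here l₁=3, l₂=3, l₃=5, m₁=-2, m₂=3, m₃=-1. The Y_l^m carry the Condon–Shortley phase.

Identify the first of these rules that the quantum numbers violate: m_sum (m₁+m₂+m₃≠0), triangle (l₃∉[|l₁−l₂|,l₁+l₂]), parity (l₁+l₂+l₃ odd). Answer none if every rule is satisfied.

parity

azimuthal sum: -2 + 3 − 1 = 0  ✓
0 ≤ 5 ≤ 6 (triangle on l)  ✓
L = 3 + 3 + 5 = 11 (odd)  ✗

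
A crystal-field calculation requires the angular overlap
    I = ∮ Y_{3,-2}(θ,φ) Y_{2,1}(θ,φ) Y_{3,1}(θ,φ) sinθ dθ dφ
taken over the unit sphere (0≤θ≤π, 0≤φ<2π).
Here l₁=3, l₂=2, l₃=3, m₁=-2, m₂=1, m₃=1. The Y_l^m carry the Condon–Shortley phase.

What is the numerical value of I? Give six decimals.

0.162868

Rules hold: Σm=0, L=8 even, 1≤3≤5.
N = 7·5·7 = 245
Δ = 2!·4!·2!/9! = 1/3780
Racah Σ t=0..2: t=0:+1/24 t=1:−1/4 t=2:+1/24 = -1/6
⇒ 3j(3 2 3; 0 0 0)² = 4/105, sgn +1
Racah Σ t=1..2: t=1:−1/48 t=2:+1/12 = 1/16
⇒ 3j(3 2 3; -2 1 1)² = 1/28, sgn +1
4πI² = N·(3j₀)²·(3jₘ)² = 1/3
I = +1·√(0.333333/4π) = 0.16286750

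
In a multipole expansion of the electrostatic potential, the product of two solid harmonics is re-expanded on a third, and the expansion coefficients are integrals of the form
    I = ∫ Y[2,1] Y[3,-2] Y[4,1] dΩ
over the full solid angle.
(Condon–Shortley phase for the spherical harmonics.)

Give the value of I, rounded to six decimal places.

L=9 odd ⇒ parity kills the (l;000) factor ⇒ I = 0

0.000000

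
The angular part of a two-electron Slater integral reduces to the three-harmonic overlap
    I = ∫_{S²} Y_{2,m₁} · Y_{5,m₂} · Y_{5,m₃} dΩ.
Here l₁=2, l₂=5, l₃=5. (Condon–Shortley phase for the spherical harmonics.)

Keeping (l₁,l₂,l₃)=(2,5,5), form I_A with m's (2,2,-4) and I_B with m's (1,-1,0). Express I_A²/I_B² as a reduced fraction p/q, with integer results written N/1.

l's match ⇒ only the (l;m) 3-j factors differ between A and B.
A: triangle coeff Δ(2,5,5) = 1/38610; Σ_t [0,0]: t=0:+1/20160 = 1/20160; (3j)²=12/715 [(2 5 5; 2 2 -4)], sign=-1
B: triangle coeff Δ(2,5,5) = 1/38610; Σ_t [0,1]: t=0:+1/1152 t=1:−1/1440 = 1/5760; (3j)²=1/858 [(2 5 5; 1 -1 0)], sign=-1
I_A²/I_B² = (12/715)/(1/858) = 72/5

72/5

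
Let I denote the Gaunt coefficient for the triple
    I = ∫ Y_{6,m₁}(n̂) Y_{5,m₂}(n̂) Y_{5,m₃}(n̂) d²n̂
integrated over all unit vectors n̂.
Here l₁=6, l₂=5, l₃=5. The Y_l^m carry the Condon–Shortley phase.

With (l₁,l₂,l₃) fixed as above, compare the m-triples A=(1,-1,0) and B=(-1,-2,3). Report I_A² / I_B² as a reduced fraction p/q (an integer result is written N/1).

20/1

Shared (l₁,l₂,l₃)=(6,5,5): N and (l;000)² cancel in I_A²/I_B².
A: Δ = 6!·6!·4!/17! = 1/28588560; Racah Σ t=0..4: t=0:+1/2073600 t=1:−1/34560 t=2:+1/6912 t=3:−1/10368 t=4:+1/138240 = 7/259200; ⇒ 3j(6 5 5; 1 -1 0)² = 28/7293, sgn -1
B: Δ = 6!·6!·4!/17! = 1/28588560; Racah Σ t=1..3: t=1:−1/345600 t=2:+1/34560 t=3:−1/41472 = 1/518400; ⇒ 3j(6 5 5; -1 -2 3)² = 7/36465, sgn +1
I_A²/I_B² = (28/7293)/(7/36465) = 20/1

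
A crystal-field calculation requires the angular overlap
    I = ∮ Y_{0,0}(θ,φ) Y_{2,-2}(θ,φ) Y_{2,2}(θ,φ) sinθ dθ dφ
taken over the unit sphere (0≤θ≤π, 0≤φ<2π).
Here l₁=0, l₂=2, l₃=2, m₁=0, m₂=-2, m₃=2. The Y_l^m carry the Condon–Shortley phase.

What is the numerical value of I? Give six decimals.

Rules hold: Σm=0, L=4 even, 2≤2≤2.
N = 1·5·5 = 25
Δ = 0!·0!·4!/5! = 1/5
Racah Σ t=0..0: t=0:+1/4 = 1/4
⇒ 3j(0 2 2; 0 0 0)² = 1/5, sgn +1
Racah Σ t=0..0: t=0:+1/24 = 1/24
⇒ 3j(0 2 2; 0 -2 2)² = 1/5, sgn +1
4πI² = N·(3j₀)²·(3jₘ)² = 1/1
I = +1·√(1/4π) = 0.28209479

0.282095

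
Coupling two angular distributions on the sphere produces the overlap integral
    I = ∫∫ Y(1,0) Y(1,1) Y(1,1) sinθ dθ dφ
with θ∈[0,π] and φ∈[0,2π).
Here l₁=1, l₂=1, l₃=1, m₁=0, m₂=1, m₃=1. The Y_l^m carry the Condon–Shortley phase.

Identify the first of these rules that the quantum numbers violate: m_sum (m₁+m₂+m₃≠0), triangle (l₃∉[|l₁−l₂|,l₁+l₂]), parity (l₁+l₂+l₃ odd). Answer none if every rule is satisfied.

azimuthal sum: 0 + 1 + 1 = 2  ✗
0 ≤ 1 ≤ 2 (triangle on l)
L = 1 + 1 + 1 = 3 (odd)

m_sum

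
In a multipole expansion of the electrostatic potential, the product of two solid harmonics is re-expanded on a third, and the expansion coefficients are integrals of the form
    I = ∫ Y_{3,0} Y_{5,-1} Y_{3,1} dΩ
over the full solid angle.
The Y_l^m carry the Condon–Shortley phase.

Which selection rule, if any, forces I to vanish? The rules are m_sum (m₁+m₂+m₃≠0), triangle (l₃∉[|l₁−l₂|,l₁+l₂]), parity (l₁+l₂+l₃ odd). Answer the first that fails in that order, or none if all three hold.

Σmᵢ = 0  ✓
l₃∈[|l₁−l₂|,l₁+l₂]=[2,8], have l₃=3  ✓
Σlᵢ = 11 ⇒ odd  ✗

parity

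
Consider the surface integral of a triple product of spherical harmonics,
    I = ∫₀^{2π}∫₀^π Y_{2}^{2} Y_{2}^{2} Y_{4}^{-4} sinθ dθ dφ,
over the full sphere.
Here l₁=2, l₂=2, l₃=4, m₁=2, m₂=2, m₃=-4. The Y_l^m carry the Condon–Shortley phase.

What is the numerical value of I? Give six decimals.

0.337168

Checks pass: Σm=0; 8 even; l₃=4∈[0,4].
(2·2+1)(2·2+1)(2·4+1) = 225
Δ: 0! 4! 4! / 9! → 1/630
sum: t=0:+1/16 = 1/16
3j²(2 2 4; 0 0 0) = Δ·Π!·Σ² = 2/35  (sign +1)
sum: t=0:+1/576 = 1/576
3j²(2 2 4; 2 2 -4) = Δ·Π!·Σ² = 1/9  (sign +1)
combine: 4πI² = 225·2/35·1/9 = 10/7
take √, sign +1: I = 0.33716777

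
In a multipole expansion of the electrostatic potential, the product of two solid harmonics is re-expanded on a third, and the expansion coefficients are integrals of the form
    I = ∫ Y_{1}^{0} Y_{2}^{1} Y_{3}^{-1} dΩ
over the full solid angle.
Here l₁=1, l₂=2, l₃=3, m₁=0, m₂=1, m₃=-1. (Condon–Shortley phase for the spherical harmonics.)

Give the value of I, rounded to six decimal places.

Rules hold: Σm=0, L=6 even, 1≤3≤3.
N = 3·5·7 = 105
Δ = 0!·2!·4!/7! = 1/105
Racah Σ t=0..0: t=0:+1/4 = 1/4
⇒ 3j(1 2 3; 0 0 0)² = 3/35, sgn -1
Racah Σ t=0..0: t=0:+1/6 = 1/6
⇒ 3j(1 2 3; 0 1 -1)² = 8/105, sgn +1
4πI² = N·(3j₀)²·(3jₘ)² = 24/35
I = -1·√(0.685714/4π) = -0.23359668

-0.233597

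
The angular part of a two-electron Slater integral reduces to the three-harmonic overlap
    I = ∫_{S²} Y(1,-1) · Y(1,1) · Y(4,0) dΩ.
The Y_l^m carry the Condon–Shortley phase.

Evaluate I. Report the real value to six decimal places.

0.000000

|1−1|≤4≤1+1 violated ⇒ I = 0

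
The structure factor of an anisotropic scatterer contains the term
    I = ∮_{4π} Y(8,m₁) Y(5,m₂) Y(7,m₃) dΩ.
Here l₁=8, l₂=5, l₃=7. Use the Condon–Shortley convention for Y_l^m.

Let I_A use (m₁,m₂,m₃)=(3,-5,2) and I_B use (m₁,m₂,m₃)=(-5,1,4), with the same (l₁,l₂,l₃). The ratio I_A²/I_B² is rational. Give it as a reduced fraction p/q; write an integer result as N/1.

2268/143

Shared (l₁,l₂,l₃)=(8,5,7): N and (l;000)² cancel in I_A²/I_B².
A: Δ = 6!·10!·4!/21! = 1/814773960; Racah Σ t=0..0: t=0:+1/248832000 = 1/248832000; ⇒ 3j(8 5 7; 3 -5 2)² = 63/4199, sgn -1
B: Δ = 6!·10!·4!/21! = 1/814773960; Racah Σ t=3..6: t=3:−1/783820800 t=4:+1/69672960 t=5:−1/58060800 t=6:+1/522547200 = -1/447897600; ⇒ 3j(8 5 7; -5 1 4)² = 11/11628, sgn +1
I_A²/I_B² = (63/4199)/(11/11628) = 2268/143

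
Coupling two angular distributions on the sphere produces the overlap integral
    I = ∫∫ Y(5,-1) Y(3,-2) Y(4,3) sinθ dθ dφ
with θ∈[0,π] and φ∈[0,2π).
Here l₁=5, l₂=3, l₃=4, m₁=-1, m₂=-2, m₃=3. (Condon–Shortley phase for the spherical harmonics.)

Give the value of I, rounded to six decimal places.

0.160929

m-sum 0 ✓  L=12 even ✓  2≤4≤8 ✓
Π(2lᵢ+1) = 11×7×9 = 693
triangle coeff Δ(5,3,4) = 1/180180
Σ_t [1,3]: t=1:−1/576 t=2:+1/144 t=3:−1/576 = 1/288
(3j)²=20/1001 [(5 3 4; 0 0 0)], sign=+1
Σ_t [0,1]: t=0:+1/17280 t=1:−1/1440 = -11/17280
(3j)²=11/468 [(5 3 4; -1 -2 3)], sign=+1
⇒ 4πI² = 55/169
I = (+1)√(55/169/(4π)) = 0.16092854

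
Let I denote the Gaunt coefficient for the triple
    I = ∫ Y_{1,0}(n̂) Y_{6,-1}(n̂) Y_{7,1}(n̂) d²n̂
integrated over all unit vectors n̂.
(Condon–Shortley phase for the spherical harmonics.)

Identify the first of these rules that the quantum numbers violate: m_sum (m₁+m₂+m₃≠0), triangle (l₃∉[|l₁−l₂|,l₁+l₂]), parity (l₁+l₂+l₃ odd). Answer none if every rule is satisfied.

Σmᵢ = 0  ✓
l₃∈[|l₁−l₂|,l₁+l₂]=[5,7], have l₃=7  ✓
Σlᵢ = 14 ⇒ even  ✓

none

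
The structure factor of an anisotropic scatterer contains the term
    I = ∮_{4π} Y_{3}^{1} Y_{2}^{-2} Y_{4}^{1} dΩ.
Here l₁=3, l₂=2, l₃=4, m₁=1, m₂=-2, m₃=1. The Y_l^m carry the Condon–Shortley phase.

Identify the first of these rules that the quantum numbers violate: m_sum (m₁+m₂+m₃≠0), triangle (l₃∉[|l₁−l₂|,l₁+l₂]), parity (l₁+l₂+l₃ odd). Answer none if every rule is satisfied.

Σmᵢ = 0  ✓
l₃∈[|l₁−l₂|,l₁+l₂]=[1,5], have l₃=4  ✓
Σlᵢ = 9 ⇒ odd  ✗

parity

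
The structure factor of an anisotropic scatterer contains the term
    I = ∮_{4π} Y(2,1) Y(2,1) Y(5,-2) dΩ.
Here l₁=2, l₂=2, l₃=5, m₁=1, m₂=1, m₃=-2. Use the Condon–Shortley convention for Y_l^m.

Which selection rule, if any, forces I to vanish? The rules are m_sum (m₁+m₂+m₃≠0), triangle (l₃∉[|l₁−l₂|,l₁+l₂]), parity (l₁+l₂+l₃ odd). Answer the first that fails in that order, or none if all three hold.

Σmᵢ = 0  ✓
l₃∈[|l₁−l₂|,l₁+l₂]=[0,4], have l₃=5  ✗
Σlᵢ = 9 ⇒ odd

triangle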